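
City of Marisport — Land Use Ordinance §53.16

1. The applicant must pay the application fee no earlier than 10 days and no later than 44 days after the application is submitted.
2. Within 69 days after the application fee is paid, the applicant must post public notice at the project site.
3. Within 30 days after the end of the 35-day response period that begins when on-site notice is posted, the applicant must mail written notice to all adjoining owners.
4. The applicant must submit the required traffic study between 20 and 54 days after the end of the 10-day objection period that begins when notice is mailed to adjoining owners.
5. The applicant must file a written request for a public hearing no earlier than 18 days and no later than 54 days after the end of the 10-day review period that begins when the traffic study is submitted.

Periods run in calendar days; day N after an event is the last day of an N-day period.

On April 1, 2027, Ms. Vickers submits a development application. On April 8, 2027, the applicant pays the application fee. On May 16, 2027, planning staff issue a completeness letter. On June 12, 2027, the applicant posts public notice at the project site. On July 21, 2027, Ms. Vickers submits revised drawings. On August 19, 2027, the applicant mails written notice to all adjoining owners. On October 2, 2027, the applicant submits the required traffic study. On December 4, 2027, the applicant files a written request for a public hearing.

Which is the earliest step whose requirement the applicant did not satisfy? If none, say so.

Step 1: the window is 10–44 days after April 1, 2027 (when the application is submitted), so April 11, 2027 through May 15, 2027; April 8, 2027 is 3 days too early.

Step 1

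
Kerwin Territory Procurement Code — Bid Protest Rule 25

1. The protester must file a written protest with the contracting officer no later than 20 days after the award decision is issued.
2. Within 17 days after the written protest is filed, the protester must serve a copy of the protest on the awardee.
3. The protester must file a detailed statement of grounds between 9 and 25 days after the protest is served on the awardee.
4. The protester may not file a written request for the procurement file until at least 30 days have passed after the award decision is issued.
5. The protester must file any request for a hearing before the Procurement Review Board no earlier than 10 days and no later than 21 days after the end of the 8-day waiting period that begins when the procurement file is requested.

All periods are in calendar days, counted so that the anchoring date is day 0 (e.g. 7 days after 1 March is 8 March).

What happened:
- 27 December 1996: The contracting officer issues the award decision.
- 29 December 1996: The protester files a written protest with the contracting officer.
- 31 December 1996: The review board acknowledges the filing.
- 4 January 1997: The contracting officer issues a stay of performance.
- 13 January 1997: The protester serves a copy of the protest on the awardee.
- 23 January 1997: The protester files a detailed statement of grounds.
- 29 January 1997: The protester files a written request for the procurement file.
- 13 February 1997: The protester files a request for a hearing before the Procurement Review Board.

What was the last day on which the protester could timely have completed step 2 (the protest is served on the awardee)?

15 January 1997

Step 2 runs from 29 December 1996, when the written protest is filed. 17 days after 29 December 1996 is 15 January 1997.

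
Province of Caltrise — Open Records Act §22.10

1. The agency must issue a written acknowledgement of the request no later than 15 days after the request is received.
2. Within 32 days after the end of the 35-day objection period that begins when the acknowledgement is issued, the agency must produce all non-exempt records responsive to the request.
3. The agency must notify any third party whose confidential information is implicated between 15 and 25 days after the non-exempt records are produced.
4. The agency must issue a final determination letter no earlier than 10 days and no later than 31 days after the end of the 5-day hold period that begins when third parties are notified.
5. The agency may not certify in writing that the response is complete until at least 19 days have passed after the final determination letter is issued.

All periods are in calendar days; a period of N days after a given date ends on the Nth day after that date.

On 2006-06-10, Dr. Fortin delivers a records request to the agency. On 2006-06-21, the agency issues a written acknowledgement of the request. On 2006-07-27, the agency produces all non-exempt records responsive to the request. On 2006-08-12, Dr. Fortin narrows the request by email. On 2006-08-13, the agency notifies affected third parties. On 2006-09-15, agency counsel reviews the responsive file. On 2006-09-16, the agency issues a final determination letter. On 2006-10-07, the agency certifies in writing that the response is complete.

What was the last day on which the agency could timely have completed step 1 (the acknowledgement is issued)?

2006-06-25

Step 1 runs from 2006-06-10, when the request is received. 15 days after 2006-06-10 is 2006-06-25.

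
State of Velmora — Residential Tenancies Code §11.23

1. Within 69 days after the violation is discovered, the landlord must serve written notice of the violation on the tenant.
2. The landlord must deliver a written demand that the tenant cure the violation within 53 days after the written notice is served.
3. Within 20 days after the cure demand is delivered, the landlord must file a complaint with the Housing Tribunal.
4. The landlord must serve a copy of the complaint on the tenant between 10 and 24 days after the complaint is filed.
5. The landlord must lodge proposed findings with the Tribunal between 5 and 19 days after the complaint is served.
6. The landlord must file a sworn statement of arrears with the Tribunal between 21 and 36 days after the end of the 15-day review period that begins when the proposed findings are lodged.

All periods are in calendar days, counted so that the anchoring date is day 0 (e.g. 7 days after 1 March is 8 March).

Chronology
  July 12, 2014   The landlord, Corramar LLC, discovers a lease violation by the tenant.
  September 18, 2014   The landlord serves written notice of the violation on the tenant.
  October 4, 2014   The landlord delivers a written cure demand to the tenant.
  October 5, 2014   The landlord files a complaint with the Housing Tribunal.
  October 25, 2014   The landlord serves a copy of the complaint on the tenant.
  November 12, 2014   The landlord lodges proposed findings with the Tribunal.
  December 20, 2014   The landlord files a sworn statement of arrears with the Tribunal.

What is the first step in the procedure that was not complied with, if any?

None — every step was satisfied

(1) due by July 12, 2014 + 69 days = September 19, 2014; September 18, 2014 is within that limit.
(2) due by September 18, 2014 + 53 days = November 10, 2014; completed October 4, 2014, before the deadline.
(3) due by October 4, 2014 + 20 days = October 24, 2014; completed October 5, 2014, before the deadline.
(4) the permitted window runs from October 5, 2014 + 10 = October 15, 2014 to October 5, 2014 + 24 = October 29, 2014; October 25, 2014 falls inside that range.
(5) the permitted window runs from October 25, 2014 + 5 = October 30, 2014 to October 25, 2014 + 19 = November 13, 2014; done November 12, 2014 — within the window.
(6) the permitted window runs from November 27, 2014 + 21 = December 18, 2014 to November 27, 2014 + 36 = January 2, 2015; done December 20, 2014, which is between those dates.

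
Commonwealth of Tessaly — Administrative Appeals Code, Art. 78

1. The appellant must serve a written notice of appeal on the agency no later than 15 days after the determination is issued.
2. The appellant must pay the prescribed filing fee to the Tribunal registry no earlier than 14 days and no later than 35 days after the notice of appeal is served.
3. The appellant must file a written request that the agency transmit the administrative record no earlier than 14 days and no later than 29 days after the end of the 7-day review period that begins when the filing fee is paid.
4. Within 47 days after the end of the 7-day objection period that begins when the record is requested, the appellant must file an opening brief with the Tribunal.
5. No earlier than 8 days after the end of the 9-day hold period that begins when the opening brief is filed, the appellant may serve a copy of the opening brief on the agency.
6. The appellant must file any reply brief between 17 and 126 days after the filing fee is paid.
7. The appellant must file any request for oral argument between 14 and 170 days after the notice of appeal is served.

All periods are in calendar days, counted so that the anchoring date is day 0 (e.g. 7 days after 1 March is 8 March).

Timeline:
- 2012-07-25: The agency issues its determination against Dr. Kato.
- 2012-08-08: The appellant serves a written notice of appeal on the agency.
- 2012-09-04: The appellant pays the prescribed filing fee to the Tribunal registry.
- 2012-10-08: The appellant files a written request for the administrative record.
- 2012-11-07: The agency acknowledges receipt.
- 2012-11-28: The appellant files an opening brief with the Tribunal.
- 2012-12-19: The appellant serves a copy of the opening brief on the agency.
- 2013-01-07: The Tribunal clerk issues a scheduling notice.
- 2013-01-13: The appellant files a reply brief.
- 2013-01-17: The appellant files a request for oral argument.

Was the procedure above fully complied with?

No

Step 1: 15 days after 2012-07-25 (when the determination is issued) is 2012-08-09; 2012-08-08 is within that limit.
Step 2: the window is 14–35 days after 2012-08-08 (when the notice of appeal is served), so 2012-08-22 through 2012-09-12; done 2012-09-04 — within the window.
Step 3: the window is 14–29 days after 2012-09-11 (end of the 7-day review period, which began when the filing fee is paid on 2012-09-04), so 2012-09-25 through 2012-10-10; done 2012-10-08, which is between those dates.
Step 4: 47 days after 2012-10-15 (end of the 7-day objection period, which began when the record is requested on 2012-10-08) is 2012-12-01; done 2012-11-28 — timely.
Step 5: the earliest permitted date is 8 days after 2012-12-07 (end of the 9-day hold period, which began when the opening brief is filed on 2012-11-28), i.e. 2012-12-15; 2012-12-19 is on or after that date.
Step 6: the window is 17–126 days after 2012-09-04 (when the filing fee is paid), so 2012-09-21 through 2013-01-08; 2013-01-13 is 5 days past the end of the window.
That is the first point of non-compliance.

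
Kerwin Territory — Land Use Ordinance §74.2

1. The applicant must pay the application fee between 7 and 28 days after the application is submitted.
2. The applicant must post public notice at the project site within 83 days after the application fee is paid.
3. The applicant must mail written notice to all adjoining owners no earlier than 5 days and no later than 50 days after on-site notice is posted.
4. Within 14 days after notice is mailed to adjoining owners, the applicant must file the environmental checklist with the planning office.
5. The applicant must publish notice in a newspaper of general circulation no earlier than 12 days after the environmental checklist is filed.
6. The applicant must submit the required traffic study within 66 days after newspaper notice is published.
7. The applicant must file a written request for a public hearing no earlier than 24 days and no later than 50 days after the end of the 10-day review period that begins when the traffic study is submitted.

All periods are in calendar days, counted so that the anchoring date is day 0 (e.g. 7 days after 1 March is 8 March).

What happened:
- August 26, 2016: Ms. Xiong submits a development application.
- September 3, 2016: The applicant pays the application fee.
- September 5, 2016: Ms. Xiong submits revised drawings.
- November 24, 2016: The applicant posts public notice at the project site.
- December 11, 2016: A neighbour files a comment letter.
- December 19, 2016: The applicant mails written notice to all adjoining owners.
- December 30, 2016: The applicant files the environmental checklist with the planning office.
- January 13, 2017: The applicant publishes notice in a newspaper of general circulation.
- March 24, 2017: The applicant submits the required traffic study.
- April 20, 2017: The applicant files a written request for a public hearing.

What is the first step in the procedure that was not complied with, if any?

Step 6

Step 1: the window is 7–28 days after August 26, 2016 (when the application is submitted), so September 2, 2016 through September 23, 2016; done September 3, 2016, which is between those dates.
Step 2: 83 days after September 3, 2016 (when the application fee is paid) is November 25, 2016; November 24, 2016 is within that limit.
Step 3: the window is 5–50 days after November 24, 2016 (when on-site notice is posted), so November 29, 2016 through January 13, 2017; done December 19, 2016, which is between those dates.
Step 4: 14 days after December 19, 2016 (when notice is mailed to adjoining owners) is January 2, 2017; done December 30, 2016 — timely.
Step 5: the earliest permitted date is 12 days after December 30, 2016 (when the environmental checklist is filed), i.e. January 11, 2017; January 13, 2017 is on or after that date.
Step 6: 66 days after January 13, 2017 (when newspaper notice is published) is March 20, 2017; done March 24, 2017 — 4 days late.
No need to go further; step 6 was not satisfied.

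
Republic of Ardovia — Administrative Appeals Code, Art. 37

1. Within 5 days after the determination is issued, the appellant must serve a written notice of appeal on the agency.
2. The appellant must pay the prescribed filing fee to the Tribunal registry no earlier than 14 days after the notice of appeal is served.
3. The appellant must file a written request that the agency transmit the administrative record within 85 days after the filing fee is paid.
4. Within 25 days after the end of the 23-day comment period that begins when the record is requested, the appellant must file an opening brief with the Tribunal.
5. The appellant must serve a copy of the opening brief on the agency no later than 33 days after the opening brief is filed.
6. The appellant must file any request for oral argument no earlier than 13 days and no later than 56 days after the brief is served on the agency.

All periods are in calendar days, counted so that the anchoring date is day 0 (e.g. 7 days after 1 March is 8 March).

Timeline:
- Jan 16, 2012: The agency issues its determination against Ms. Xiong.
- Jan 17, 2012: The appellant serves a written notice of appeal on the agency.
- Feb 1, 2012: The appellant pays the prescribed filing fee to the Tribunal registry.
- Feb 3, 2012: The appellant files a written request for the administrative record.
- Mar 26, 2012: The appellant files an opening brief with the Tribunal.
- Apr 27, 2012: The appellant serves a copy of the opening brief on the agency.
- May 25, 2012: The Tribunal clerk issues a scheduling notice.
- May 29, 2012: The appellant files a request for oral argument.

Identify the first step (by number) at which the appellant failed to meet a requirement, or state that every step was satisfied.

Step 1 — counting 5 days from Jan 16, 2012 (when the determination is issued) gives a deadline of Jan 21, 2012; Jan 17, 2012 is within that limit.
Step 2 — must wait 14 days from Jan 17, 2012 (when the notice of appeal is served), so not before Jan 31, 2012; done Feb 1, 2012, after the minimum wait.
Step 3 — counting 85 days from Feb 1, 2012 (when the filing fee is paid) gives a deadline of Apr 26, 2012; done Feb 3, 2012 — timely.
Step 4 — counting 25 days from Feb 26, 2012 (end of the 23-day comment period, which began when the record is requested on Feb 3, 2012) gives a deadline of Mar 22, 2012; done Mar 26, 2012 — 4 days late.

Step 4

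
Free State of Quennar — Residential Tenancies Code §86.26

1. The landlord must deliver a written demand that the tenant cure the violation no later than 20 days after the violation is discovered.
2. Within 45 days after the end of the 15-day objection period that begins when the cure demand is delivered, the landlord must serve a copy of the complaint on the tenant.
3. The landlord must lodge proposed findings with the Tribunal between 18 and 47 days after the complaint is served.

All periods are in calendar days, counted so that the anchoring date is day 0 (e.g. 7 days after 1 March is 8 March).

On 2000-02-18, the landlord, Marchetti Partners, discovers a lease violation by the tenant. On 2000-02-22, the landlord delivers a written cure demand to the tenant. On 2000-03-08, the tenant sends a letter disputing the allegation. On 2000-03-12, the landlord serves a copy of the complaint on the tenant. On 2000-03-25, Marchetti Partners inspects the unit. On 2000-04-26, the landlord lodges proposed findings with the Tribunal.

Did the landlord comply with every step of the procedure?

(1) due by 2000-02-18 + 20 days = 2000-03-09; 2000-02-22 is within that limit.
(2) due by 2000-03-08 + 45 days = 2000-04-22; 2000-03-12 is within that limit.
(3) the permitted window runs from 2000-03-12 + 18 = 2000-03-30 to 2000-03-12 + 47 = 2000-04-28; done 2000-04-26 — within the window.

Yes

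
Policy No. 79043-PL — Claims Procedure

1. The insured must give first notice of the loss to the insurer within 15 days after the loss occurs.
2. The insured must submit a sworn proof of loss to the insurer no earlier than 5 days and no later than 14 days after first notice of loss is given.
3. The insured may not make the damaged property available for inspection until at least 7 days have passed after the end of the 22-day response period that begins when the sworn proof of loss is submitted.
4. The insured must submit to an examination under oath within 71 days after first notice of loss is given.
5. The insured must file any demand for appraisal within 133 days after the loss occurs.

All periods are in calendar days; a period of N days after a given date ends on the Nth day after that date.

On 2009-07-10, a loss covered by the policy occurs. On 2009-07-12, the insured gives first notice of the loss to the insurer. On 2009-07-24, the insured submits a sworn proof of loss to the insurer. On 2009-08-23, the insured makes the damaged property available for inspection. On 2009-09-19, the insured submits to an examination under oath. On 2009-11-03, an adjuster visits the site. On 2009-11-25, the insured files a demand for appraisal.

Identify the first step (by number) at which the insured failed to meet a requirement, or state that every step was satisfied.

Step 5

(1) due by 2009-07-10 + 15 days = 2009-07-25; 2009-07-12 is within that limit.
(2) the permitted window runs from 2009-07-12 + 5 = 2009-07-17 to 2009-07-12 + 14 = 2009-07-26; done 2009-07-24 — within the window.
(3) permitted from 2009-08-15 + 7 days = 2009-08-22 onward; 2009-08-23 is on or after that date.
(4) due by 2009-07-12 + 71 days = 2009-09-21; completed 2009-09-19, before the deadline.
(5) due by 2009-07-10 + 133 days = 2009-11-20; not done until 2009-11-25, 5 days after the deadline.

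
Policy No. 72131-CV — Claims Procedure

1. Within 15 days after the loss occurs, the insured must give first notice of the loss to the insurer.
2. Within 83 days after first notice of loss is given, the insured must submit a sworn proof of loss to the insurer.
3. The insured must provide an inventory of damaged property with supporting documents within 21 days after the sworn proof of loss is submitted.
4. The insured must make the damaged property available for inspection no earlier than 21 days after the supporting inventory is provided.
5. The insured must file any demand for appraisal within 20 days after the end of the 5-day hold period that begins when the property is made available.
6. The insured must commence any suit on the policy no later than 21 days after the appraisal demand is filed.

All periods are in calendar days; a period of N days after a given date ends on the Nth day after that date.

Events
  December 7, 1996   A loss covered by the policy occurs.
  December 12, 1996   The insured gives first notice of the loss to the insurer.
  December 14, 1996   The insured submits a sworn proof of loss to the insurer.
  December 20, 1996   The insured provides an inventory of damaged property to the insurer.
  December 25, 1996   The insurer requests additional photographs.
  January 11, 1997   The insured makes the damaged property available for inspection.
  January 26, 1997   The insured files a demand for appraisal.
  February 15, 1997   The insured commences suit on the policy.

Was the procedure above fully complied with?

Step 1 — counting 15 days from December 7, 1996 (when the loss occurs) gives a deadline of December 22, 1996; done December 12, 1996 — timely.
Step 2 — counting 83 days from December 12, 1996 (when first notice of loss is given) gives a deadline of March 5, 1997; completed December 14, 1996, before the deadline.
Step 3 — counting 21 days from December 14, 1996 (when the sworn proof of loss is submitted) gives a deadline of January 4, 1997; completed December 20, 1996, before the deadline.
Step 4 — must wait 21 days from December 20, 1996 (when the supporting inventory is provided), so not before January 10, 1997; done January 11, 1997, after the minimum wait.
Step 5 — counting 20 days from January 16, 1997 (end of the 5-day hold period, which began when the property is made available on January 11, 1997) gives a deadline of February 5, 1997; completed January 26, 1997, before the deadline.
Step 6 — counting 21 days from January 26, 1997 (when the appraisal demand is filed) gives a deadline of February 16, 1997; done February 15, 1997 — timely.

Yes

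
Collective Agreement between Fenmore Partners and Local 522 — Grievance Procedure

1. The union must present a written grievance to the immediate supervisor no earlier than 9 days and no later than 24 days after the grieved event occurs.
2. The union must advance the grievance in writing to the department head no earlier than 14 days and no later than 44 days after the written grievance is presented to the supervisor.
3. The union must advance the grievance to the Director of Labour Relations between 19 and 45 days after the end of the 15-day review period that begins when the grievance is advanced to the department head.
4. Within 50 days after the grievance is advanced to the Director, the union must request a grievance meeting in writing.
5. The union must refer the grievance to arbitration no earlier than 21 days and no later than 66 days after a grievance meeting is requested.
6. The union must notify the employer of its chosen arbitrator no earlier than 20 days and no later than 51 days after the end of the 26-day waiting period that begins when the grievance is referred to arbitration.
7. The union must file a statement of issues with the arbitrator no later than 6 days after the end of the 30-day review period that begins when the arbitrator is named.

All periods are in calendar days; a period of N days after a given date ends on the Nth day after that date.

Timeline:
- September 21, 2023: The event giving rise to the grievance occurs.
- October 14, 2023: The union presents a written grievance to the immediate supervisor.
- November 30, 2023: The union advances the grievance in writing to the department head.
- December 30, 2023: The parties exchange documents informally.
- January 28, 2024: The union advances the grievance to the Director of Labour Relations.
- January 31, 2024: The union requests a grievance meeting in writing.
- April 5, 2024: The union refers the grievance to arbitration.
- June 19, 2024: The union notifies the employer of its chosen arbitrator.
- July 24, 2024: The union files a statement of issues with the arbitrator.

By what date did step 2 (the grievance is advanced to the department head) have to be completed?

November 27, 2023

Step 2 runs from October 14, 2023, when the written grievance is presented to the supervisor. The window is 14–44 days after October 14, 2023; it closes on November 27, 2023.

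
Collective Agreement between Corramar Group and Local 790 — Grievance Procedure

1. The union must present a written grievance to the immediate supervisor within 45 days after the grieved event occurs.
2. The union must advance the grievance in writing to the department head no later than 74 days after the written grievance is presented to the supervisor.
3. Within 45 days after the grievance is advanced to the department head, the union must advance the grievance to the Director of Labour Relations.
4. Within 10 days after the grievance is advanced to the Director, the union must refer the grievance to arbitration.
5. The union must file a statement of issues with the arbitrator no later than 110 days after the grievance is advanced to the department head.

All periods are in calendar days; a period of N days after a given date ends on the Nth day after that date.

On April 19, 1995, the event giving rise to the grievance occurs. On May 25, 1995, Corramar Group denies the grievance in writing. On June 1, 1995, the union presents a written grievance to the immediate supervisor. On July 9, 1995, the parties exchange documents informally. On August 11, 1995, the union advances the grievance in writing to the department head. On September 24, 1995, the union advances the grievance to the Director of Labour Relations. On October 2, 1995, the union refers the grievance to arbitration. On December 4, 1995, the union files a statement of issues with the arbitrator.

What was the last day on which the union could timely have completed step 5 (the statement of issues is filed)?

November 29, 1995

Step 5 runs from August 11, 1995, when the grievance is advanced to the department head. 110 days after August 11, 1995 is November 29, 1995.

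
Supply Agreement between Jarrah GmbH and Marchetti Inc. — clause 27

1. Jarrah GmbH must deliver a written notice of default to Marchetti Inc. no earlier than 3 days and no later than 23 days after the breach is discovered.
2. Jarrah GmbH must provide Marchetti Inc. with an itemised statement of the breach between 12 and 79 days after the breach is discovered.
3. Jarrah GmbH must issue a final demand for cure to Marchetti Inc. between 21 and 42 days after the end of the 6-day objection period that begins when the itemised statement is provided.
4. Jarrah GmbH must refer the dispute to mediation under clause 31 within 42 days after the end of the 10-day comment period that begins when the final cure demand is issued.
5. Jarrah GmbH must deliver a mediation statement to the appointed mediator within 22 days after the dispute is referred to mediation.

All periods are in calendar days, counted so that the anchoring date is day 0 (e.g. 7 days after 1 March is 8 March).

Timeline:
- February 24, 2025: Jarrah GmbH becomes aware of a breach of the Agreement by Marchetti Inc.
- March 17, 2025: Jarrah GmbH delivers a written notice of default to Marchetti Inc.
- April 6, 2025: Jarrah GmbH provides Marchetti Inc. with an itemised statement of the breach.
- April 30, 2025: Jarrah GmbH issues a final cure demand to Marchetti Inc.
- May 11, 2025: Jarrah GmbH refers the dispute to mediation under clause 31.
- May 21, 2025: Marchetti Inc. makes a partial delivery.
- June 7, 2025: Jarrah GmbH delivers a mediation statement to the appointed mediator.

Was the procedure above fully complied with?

No

(1) the permitted window runs from February 24, 2025 + 3 = February 27, 2025 to February 24, 2025 + 23 = March 19, 2025; March 17, 2025 falls inside that range.
(2) the permitted window runs from February 24, 2025 + 12 = March 8, 2025 to February 24, 2025 + 79 = May 14, 2025; done April 6, 2025, which is between those dates.
(3) the permitted window runs from April 12, 2025 + 21 = May 3, 2025 to April 12, 2025 + 42 = May 24, 2025; done April 30, 2025 — 3 days before the window opened.
The procedure was therefore not followed at step 3.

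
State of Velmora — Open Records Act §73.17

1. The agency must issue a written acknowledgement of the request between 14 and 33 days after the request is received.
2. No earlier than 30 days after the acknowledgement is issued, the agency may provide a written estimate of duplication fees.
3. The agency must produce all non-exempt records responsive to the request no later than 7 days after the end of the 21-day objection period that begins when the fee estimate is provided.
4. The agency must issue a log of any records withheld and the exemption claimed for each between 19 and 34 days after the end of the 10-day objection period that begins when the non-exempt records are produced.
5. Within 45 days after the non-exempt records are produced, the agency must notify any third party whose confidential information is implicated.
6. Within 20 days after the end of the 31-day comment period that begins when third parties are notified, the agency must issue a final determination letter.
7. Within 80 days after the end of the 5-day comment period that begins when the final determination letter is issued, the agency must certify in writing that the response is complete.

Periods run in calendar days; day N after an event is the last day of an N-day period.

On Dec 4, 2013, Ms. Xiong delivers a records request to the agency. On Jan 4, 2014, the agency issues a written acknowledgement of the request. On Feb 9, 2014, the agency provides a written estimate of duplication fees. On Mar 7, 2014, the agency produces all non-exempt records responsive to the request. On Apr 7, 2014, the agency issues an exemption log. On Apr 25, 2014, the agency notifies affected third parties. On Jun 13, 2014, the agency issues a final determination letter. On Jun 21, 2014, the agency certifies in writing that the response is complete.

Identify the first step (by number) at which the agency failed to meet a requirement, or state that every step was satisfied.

Step 1 — 14 and 33 days from Dec 4, 2013 (when the request is received) are Dec 18, 2013 and Jan 6, 2014 respectively; done Jan 4, 2014 — within the window.
Step 2 — must wait 30 days from Jan 4, 2014 (when the acknowledgement is issued), so not before Feb 3, 2014; Feb 9, 2014 is on or after that date.
Step 3 — counting 7 days from Mar 2, 2014 (end of the 21-day objection period, which began when the fee estimate is provided on Feb 9, 2014) gives a deadline of Mar 9, 2014; done Mar 7, 2014 — timely.
Step 4 — 19 and 34 days from Mar 17, 2014 (end of the 10-day objection period, which began when the non-exempt records are produced on Mar 7, 2014) are Apr 5, 2014 and Apr 20, 2014 respectively; done Apr 7, 2014, which is between those dates.
Step 5 — counting 45 days from Mar 7, 2014 (when the non-exempt records are produced) gives a deadline of Apr 21, 2014; not done until Apr 25, 2014, 4 days after the deadline.

Step 5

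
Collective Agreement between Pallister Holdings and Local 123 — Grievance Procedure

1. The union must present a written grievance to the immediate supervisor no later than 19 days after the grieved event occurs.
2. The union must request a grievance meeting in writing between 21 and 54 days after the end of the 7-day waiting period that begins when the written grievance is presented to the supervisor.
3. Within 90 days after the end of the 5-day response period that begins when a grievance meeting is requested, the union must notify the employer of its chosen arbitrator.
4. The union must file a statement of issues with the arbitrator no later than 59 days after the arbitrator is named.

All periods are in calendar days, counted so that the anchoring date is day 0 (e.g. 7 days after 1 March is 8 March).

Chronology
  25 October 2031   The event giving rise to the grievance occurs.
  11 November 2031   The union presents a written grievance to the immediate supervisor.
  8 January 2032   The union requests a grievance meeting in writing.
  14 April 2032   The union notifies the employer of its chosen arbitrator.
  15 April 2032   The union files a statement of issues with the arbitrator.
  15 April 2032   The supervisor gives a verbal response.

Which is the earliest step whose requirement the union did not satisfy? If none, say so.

Step 3

Step 1 — counting 19 days from 25 October 2031 (when the grieved event occurs) gives a deadline of 13 November 2031; done 11 November 2031 — timely.
Step 2 — 21 and 54 days from 18 November 2031 (end of the 7-day waiting period, which began when the written grievance is presented to the supervisor on 11 November 2031) are 9 December 2031 and 11 January 2032 respectively; 8 January 2032 falls inside that range.
Step 3 — counting 90 days from 13 January 2032 (end of the 5-day response period, which began when a grievance meeting is requested on 8 January 2032) gives a deadline of 12 April 2032; not done until 14 April 2032, 2 days after the deadline.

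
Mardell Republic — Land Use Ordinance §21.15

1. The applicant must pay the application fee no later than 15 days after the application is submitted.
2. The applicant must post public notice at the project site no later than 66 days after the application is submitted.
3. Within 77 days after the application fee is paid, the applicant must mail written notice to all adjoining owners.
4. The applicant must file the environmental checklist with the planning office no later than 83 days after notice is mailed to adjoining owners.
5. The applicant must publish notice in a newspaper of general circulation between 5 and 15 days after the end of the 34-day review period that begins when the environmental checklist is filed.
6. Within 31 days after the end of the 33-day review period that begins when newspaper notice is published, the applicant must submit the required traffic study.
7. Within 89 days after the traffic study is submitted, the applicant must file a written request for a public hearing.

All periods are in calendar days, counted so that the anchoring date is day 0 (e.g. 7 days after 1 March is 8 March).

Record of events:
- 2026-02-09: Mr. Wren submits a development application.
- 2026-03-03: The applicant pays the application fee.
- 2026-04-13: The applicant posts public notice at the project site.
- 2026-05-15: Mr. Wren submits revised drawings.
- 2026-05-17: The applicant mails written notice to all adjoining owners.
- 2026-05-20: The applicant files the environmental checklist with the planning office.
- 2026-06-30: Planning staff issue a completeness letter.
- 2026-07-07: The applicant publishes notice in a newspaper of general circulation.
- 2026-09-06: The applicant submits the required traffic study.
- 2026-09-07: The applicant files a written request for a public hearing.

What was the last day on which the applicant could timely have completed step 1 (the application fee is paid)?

Step 1 runs from 2026-02-09, when the application is submitted. 15 days after 2026-02-09 is 2026-02-24.

2026-02-24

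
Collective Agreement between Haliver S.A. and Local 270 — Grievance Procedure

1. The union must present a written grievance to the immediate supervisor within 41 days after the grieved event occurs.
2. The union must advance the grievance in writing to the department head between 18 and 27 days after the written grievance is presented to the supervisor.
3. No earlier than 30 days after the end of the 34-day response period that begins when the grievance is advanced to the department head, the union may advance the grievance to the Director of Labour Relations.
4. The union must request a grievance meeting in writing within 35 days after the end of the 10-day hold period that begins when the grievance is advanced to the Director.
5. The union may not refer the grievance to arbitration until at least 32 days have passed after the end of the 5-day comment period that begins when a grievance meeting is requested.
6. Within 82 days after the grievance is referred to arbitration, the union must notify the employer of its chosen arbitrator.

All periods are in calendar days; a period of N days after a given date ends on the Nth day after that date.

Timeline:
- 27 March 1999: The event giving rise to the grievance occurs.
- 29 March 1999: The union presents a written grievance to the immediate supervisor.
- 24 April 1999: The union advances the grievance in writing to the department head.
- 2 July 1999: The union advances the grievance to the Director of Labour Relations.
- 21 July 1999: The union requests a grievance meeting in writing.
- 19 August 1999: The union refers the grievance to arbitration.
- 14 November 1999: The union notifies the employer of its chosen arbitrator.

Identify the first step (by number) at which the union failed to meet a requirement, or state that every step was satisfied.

Step 5

Step 1: 41 days after 27 March 1999 (when the grieved event occurs) is 7 May 1999; done 29 March 1999 — timely.
Step 2: the window is 18–27 days after 29 March 1999 (when the written grievance is presented to the supervisor), so 16 April 1999 through 25 April 1999; done 24 April 1999, which is between those dates.
Step 3: the earliest permitted date is 30 days after 28 May 1999 (end of the 34-day response period, which began when the grievance is advanced to the department head on 24 April 1999), i.e. 27 June 1999; 2 July 1999 is on or after that date.
Step 4: 35 days after 12 July 1999 (end of the 10-day hold period, which began when the grievance is advanced to the Director on 2 July 1999) is 16 August 1999; 21 July 1999 is within that limit.
Step 5: the earliest permitted date is 32 days after 26 July 1999 (end of the 5-day comment period, which began when a grievance meeting is requested on 21 July 1999), i.e. 27 August 1999; done 19 August 1999 — 8 days too early.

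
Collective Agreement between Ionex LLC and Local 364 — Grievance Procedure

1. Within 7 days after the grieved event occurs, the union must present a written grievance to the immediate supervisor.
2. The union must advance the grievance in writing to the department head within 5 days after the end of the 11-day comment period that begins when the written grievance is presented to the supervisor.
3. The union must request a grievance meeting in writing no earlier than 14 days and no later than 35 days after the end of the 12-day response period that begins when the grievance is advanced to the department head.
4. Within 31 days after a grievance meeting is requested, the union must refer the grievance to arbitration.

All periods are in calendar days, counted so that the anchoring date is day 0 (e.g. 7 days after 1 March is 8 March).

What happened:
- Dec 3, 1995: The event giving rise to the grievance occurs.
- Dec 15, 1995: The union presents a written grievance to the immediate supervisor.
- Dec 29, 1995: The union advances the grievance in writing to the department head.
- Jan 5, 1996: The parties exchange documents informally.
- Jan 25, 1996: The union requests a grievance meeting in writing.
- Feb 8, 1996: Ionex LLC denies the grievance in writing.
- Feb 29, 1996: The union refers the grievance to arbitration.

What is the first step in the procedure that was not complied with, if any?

Step 1 — counting 7 days from Dec 3, 1995 (when the grieved event occurs) gives a deadline of Dec 10, 1995; Dec 15, 1995 misses that deadline by 5 days.

Step 1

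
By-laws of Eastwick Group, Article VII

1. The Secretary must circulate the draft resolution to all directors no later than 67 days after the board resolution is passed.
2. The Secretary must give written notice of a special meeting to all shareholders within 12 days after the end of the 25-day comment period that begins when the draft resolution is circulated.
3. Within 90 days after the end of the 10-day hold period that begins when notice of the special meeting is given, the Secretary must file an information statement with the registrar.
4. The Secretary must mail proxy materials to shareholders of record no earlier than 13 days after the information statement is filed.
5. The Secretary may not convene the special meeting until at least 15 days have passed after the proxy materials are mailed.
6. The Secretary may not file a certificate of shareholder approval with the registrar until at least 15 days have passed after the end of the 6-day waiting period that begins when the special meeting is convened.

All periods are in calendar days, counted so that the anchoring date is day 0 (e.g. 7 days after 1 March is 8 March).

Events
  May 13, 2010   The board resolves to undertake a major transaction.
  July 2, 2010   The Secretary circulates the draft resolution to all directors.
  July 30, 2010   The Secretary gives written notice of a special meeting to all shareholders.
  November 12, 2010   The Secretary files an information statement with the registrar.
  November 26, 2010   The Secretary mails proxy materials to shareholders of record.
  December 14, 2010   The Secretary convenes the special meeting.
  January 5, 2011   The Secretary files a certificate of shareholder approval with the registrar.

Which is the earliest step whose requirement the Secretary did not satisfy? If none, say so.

(1) due by May 13, 2010 + 67 days = July 19, 2010; July 2, 2010 is within that limit.
(2) due by July 27, 2010 + 12 days = August 8, 2010; done July 30, 2010 — timely.
(3) due by August 9, 2010 + 90 days = November 7, 2010; November 12, 2010 misses that deadline by 5 days.
The procedure was therefore not followed at step 3.

Step 3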